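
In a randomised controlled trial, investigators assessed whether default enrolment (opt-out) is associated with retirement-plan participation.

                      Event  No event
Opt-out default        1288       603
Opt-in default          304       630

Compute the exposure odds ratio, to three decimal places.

Cells: a = 1288, b = 603, c = 304, d = 630.
OR = (a·d)/(b·c) = (1288 × 630) / (603 × 304) = 811440 / 183312 = 4.42655
The odds of retirement-plan participation are about 4.43 times as high in the opt-out default group.

4.427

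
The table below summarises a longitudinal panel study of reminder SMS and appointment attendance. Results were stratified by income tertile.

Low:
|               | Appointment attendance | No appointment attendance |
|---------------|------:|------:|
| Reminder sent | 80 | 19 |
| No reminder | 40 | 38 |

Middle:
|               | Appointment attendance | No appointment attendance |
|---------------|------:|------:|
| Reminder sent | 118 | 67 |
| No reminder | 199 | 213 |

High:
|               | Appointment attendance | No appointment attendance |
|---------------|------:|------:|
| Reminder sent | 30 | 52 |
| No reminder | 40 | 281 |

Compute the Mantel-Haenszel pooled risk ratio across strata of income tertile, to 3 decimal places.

1.525

RR_MH = Σ(aᵢ·n₀ᵢ/nᵢ) / Σ(cᵢ·n₁ᵢ/nᵢ), with n₁ᵢ = aᵢ+bᵢ (exposed), n₀ᵢ = cᵢ+dᵢ (unexposed), nᵢ = n₁ᵢ+n₀ᵢ.
Stratum 1 (Low): n₁ = 99, n₀ = 78, n = 177; a·n₀/n = 80·78/177 = 35.2542; c·n₁/n = 40·99/177 = 22.3729
Stratum 2 (Middle): n₁ = 185, n₀ = 412, n = 597; a·n₀/n = 118·412/597 = 81.4338; c·n₁/n = 199·185/597 = 61.6667
Stratum 3 (High): n₁ = 82, n₀ = 321, n = 403; a·n₀/n = 30·321/403 = 23.8958; c·n₁/n = 40·82/403 = 8.1390
RR_MH = (35.2542 + 81.4338 + 23.8958) / (22.3729 + 61.6667 + 8.1390) = 140.5839 / 92.1785 = 1.52513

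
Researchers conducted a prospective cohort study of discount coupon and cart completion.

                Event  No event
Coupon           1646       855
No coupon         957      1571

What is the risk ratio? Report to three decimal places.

Cells: a = 1646, b = 855, c = 957, d = 1571.
Risk in exposed = 1646/2501 = 0.65814; risk in unexposed = 957/2528 = 0.37856.
RR = 0.65814 / 0.37856 = 1.73853
The risk among the exposed is 1.74 times that among the unexposed.

1.739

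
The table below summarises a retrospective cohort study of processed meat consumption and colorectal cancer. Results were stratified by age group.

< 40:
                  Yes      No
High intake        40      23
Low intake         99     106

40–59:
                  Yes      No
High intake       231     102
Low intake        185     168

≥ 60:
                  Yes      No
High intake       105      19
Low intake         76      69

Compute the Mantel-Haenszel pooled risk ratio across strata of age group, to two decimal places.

RR_MH = Σ(aᵢ·n₀ᵢ/nᵢ) / Σ(cᵢ·n₁ᵢ/nᵢ), with n₁ᵢ = aᵢ+bᵢ (exposed), n₀ᵢ = cᵢ+dᵢ (unexposed), nᵢ = n₁ᵢ+n₀ᵢ.
Stratum 1 (< 40): n₁ = 63, n₀ = 205, n = 268; a·n₀/n = 40·205/268 = 30.5970; c·n₁/n = 99·63/268 = 23.2724
Stratum 2 (40–59): n₁ = 333, n₀ = 353, n = 686; a·n₀/n = 231·353/686 = 118.8673; c·n₁/n = 185·333/686 = 89.8032
Stratum 3 (≥ 60): n₁ = 124, n₀ = 145, n = 269; a·n₀/n = 105·145/269 = 56.5985; c·n₁/n = 76·124/269 = 35.0335
RR_MH = (30.5970 + 118.8673 + 56.5985) / (23.2724 + 89.8032 + 35.0335) = 206.0629 / 148.1091 = 1.39129

1.39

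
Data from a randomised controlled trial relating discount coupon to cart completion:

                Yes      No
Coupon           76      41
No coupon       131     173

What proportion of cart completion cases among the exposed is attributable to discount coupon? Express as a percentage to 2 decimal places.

Cells: a = 76, b = 41, c = 131, d = 173.
Risk in exposed = 76/117 = 0.64957; risk in unexposed = 131/304 = 0.43092.
RR = 0.64957/0.43092 = 1.50741
AR% = (RR − 1)/RR × 100 = (1.50741 − 1)/1.50741 × 100 = 33.6608%

33.66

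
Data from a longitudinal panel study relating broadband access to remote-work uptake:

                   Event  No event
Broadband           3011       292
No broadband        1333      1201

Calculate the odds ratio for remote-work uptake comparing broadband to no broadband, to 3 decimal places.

Cells: a = 3011, b = 292, c = 1333, d = 1201.
OR = (a·d)/(b·c) = (3011 × 1201) / (292 × 1333) = 3616211 / 389236 = 9.29054
The odds of remote-work uptake are about 9.29 times as high in the broadband group.

9.291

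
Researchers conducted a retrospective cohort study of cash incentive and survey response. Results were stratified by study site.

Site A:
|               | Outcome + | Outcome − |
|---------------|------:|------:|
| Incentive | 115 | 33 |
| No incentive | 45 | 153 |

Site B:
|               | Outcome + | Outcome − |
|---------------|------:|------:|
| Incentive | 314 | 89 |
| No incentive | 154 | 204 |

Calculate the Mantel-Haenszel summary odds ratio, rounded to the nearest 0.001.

OR_MH = Σ(aᵢdᵢ/nᵢ) / Σ(bᵢcᵢ/nᵢ), where nᵢ is the stratum total.
Stratum 1 (Site A): n = 346; a·d/n = 115·153/346 = 50.8526; b·c/n = 33·45/346 = 4.2919
Stratum 2 (Site B): n = 761; a·d/n = 314·204/761 = 84.1735; b·c/n = 89·154/761 = 18.0105
OR_MH = (50.8526 + 84.1735) / (4.2919 + 18.0105) = 135.0261 / 22.3024 = 6.05432

6.054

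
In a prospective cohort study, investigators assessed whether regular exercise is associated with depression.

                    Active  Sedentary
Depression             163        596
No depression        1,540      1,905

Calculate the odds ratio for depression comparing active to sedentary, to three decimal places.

Reading the table with exposure as columns: a = 163 (Active, case), b = 1540 (Active, non-case), c = 596 (Sedentary, case), d = 1905.
OR = (a·d)/(b·c) = (163 × 1905) / (1540 × 596) = 310515 / 917840 = 0.33831
Exposure is associated with lower odds of depression (OR = 0.34 < 1).

0.338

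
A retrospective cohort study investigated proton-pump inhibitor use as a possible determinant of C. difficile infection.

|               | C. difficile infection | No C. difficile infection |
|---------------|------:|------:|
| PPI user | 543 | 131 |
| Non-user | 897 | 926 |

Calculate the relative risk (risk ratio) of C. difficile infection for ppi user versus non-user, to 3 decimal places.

1.637

Cells: a = 543, b = 131, c = 897, d = 926.
Risk in exposed = 543/674 = 0.80564; risk in unexposed = 897/1823 = 0.49205.
RR = 0.80564 / 0.49205 = 1.63732
The risk among the exposed is 1.64 times that among the unexposed.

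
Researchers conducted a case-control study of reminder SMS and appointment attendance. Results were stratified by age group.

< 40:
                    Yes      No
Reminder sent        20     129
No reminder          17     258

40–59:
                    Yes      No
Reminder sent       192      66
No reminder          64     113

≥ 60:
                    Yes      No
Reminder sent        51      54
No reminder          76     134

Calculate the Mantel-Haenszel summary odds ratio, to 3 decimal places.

OR_MH = Σ(aᵢdᵢ/nᵢ) / Σ(bᵢcᵢ/nᵢ), where nᵢ is the stratum total.
Stratum 1 (< 40): n = 424; a·d/n = 20·258/424 = 12.1698; b·c/n = 129·17/424 = 5.1722
Stratum 2 (40–59): n = 435; a·d/n = 192·113/435 = 49.8759; b·c/n = 66·64/435 = 9.7103
Stratum 3 (≥ 60): n = 315; a·d/n = 51·134/315 = 21.6952; b·c/n = 54·76/315 = 13.0286
OR_MH = (12.1698 + 49.8759 + 21.6952) / (5.1722 + 9.7103 + 13.0286) = 83.7409 / 27.9111 = 3.00027

3.000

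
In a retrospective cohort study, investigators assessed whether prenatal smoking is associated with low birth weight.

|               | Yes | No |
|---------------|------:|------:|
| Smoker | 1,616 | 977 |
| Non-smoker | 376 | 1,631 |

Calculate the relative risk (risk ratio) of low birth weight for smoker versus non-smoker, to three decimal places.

3.327

Cells: a = 1616, b = 977, c = 376, d = 1631.
Risk in exposed = 1616/2593 = 0.62322; risk in unexposed = 376/2007 = 0.18734.
RR = 0.62322 / 0.18734 = 3.32658
The risk among the exposed is 3.33 times that among the unexposed.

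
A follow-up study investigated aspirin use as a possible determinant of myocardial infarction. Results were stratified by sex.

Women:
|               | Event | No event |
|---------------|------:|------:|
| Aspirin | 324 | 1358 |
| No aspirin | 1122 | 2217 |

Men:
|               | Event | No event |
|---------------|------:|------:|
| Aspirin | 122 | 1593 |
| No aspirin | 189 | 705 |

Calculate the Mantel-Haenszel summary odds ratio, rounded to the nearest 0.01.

0.42

OR_MH = Σ(aᵢdᵢ/nᵢ) / Σ(bᵢcᵢ/nᵢ), where nᵢ is the stratum total.
Stratum 1 (Women): n = 5021; a·d/n = 324·2217/5021 = 143.0607; b·c/n = 1358·1122/5021 = 303.4607
Stratum 2 (Men): n = 2609; a·d/n = 122·705/2609 = 32.9667; b·c/n = 1593·189/2609 = 115.3994
OR_MH = (143.0607 + 32.9667) / (303.4607 + 115.3994) = 176.0274 / 418.8601 = 0.42025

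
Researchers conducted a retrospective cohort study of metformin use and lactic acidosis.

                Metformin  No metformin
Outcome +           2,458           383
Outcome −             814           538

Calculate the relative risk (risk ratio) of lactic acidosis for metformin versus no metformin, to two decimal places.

Reading the table with exposure as columns: a = 2458 (Metformin, case), b = 814 (Metformin, non-case), c = 383 (No metformin, case), d = 538.
Risk in exposed = 2458/3272 = 0.75122; risk in unexposed = 383/921 = 0.41585.
RR = 0.75122 / 0.41585 = 1.80646
The risk among the exposed is 1.81 times that among the unexposed.

1.81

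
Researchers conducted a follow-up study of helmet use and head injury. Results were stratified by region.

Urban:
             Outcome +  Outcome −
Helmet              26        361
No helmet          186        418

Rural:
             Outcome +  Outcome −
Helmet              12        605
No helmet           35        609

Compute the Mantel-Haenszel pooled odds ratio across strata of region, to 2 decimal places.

OR_MH = Σ(aᵢdᵢ/nᵢ) / Σ(bᵢcᵢ/nᵢ), where nᵢ is the stratum total.
Stratum 1 (Urban): n = 991; a·d/n = 26·418/991 = 10.9667; b·c/n = 361·186/991 = 67.7558
Stratum 2 (Rural): n = 1261; a·d/n = 12·609/1261 = 5.7954; b·c/n = 605·35/1261 = 16.7922
OR_MH = (10.9667 + 5.7954) / (67.7558 + 16.7922) = 16.7621 / 84.5480 = 0.19826

0.20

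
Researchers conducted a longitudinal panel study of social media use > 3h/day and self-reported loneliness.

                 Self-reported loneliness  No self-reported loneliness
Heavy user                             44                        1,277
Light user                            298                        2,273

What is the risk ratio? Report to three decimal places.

0.287

Cells: a = 44, b = 1277, c = 298, d = 2273.
Risk in exposed = 44/1321 = 0.03331; risk in unexposed = 298/2571 = 0.11591.
RR = 0.03331 / 0.11591 = 0.28737
The risk is 71% lower among the exposed than among the unexposed.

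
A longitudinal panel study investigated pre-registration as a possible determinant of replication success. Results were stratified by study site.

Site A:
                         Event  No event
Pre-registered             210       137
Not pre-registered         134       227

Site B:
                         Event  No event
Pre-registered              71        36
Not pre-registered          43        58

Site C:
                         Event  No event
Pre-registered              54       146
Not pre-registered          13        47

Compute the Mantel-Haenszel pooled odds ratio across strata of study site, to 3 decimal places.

2.382

OR_MH = Σ(aᵢdᵢ/nᵢ) / Σ(bᵢcᵢ/nᵢ), where nᵢ is the stratum total.
Stratum 1 (Site A): n = 708; a·d/n = 210·227/708 = 67.3305; b·c/n = 137·134/708 = 25.9294
Stratum 2 (Site B): n = 208; a·d/n = 71·58/208 = 19.7981; b·c/n = 36·43/208 = 7.4423
Stratum 3 (Site C): n = 260; a·d/n = 54·47/260 = 9.7615; b·c/n = 146·13/260 = 7.3000
OR_MH = (67.3305 + 19.7981 + 9.7615) / (25.9294 + 7.4423 + 7.3000) = 96.8901 / 40.6717 = 2.38225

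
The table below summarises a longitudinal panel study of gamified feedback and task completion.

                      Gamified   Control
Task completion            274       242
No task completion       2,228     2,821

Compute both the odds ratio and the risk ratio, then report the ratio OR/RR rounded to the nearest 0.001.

1.034

Reading the table with exposure as columns: a = 274 (Gamified, case), b = 2228 (Gamified, non-case), c = 242 (Control, case), d = 2821.
OR = (274·2821)/(2228·242) = 772954/539176 = 1.43358
Risk in exposed = 274/2502 = 0.10951; risk in unexposed = 242/3063 = 0.07901; RR = 1.38610
OR/RR = 1.43358 / 1.38610 = 1.03426
The outcome is not rare, so the OR lies further from 1 than the RR.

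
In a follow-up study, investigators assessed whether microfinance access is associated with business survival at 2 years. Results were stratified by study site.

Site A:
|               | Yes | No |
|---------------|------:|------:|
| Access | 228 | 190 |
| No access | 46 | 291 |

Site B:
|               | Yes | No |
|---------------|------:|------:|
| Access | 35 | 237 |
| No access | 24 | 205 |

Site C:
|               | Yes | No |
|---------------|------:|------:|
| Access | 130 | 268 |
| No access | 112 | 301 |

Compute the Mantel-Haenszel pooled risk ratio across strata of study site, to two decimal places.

1.97

RR_MH = Σ(aᵢ·n₀ᵢ/nᵢ) / Σ(cᵢ·n₁ᵢ/nᵢ), with n₁ᵢ = aᵢ+bᵢ (exposed), n₀ᵢ = cᵢ+dᵢ (unexposed), nᵢ = n₁ᵢ+n₀ᵢ.
Stratum 1 (Site A): n₁ = 418, n₀ = 337, n = 755; a·n₀/n = 228·337/755 = 101.7695; c·n₁/n = 46·418/755 = 25.4675
Stratum 2 (Site B): n₁ = 272, n₀ = 229, n = 501; a·n₀/n = 35·229/501 = 15.9980; c·n₁/n = 24·272/501 = 13.0299
Stratum 3 (Site C): n₁ = 398, n₀ = 413, n = 811; a·n₀/n = 130·413/811 = 66.2022; c·n₁/n = 112·398/811 = 54.9642
RR_MH = (101.7695 + 15.9980 + 66.2022) / (25.4675 + 13.0299 + 54.9642) = 183.9698 / 93.4617 = 1.96840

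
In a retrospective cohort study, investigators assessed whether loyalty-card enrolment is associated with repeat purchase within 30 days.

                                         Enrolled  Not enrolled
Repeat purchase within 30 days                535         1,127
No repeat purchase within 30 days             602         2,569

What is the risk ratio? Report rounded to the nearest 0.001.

1.543

Reading the table with exposure as columns: a = 535 (Enrolled, case), b = 602 (Enrolled, non-case), c = 1127 (Not enrolled, case), d = 2569.
Risk in exposed = 535/1137 = 0.47054; risk in unexposed = 1127/3696 = 0.30492.
RR = 0.47054 / 0.30492 = 1.54313
The risk among the exposed is 1.54 times that among the unexposed.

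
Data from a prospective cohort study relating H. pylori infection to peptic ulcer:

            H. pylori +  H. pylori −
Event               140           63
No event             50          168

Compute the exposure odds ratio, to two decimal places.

7.47

Reading the table with exposure as columns: a = 140 (H. pylori +, case), b = 50 (H. pylori +, non-case), c = 63 (H. pylori −, case), d = 168.
OR = (a·d)/(b·c) = (140 × 168) / (50 × 63) = 23520 / 3150 = 7.46667
The odds of peptic ulcer are about 7.47 times as high in the h. pylori + group.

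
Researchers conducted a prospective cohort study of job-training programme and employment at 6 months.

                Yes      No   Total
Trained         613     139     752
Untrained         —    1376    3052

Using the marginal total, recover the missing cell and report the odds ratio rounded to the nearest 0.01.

The missing cell is in the unexposed row: 3052 − 1376 = 1676.
So a = 613, b = 139, c = 1676, d = 1376.
OR = (a·d)/(b·c) = (613 × 1376) / (139 × 1676) = 843488 / 232964 = 3.62068

3.62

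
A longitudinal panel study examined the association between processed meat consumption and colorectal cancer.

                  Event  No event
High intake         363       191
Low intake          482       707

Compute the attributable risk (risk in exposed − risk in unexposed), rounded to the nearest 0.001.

0.250

Cells: a = 363, b = 191, c = 482, d = 707.
Risk in exposed = 363/554 = 0.655235; risk in unexposed = 482/1189 = 0.405383.
Risk difference = 0.655235 − 0.405383 = 0.249852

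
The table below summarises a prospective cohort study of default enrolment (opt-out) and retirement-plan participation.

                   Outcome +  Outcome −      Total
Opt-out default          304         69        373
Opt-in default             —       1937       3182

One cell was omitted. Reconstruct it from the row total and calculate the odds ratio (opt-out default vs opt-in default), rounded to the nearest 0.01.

The missing cell is in the unexposed row: 3182 − 1937 = 1245.
So a = 304, b = 69, c = 1245, d = 1937.
OR = (a·d)/(b·c) = (304 × 1937) / (69 × 1245) = 588848 / 85905 = 6.85464

6.85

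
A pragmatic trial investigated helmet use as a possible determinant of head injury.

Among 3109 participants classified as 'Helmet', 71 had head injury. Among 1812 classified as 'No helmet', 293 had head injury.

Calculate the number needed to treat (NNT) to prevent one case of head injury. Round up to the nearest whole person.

Risk in treated group = 71/3109 = 0.02284; risk in control = 293/1812 = 0.16170.
Absolute risk reduction = 0.16170 − 0.02284 = 0.13886
NNT = 1 / ARR = 1 / 0.13886 = 7.201 → round up → 8

8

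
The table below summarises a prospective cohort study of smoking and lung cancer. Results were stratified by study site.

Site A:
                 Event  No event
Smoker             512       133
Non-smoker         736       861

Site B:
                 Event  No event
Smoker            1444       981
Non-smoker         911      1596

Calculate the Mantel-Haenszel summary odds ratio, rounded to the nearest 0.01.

OR_MH = Σ(aᵢdᵢ/nᵢ) / Σ(bᵢcᵢ/nᵢ), where nᵢ is the stratum total.
Stratum 1 (Site A): n = 2242; a·d/n = 512·861/2242 = 196.6244; b·c/n = 133·736/2242 = 43.6610
Stratum 2 (Site B): n = 4932; a·d/n = 1444·1596/4932 = 467.2798; b·c/n = 981·911/4932 = 181.2026
OR_MH = (196.6244 + 467.2798) / (43.6610 + 181.2026) = 663.9042 / 224.8636 = 2.95248

2.95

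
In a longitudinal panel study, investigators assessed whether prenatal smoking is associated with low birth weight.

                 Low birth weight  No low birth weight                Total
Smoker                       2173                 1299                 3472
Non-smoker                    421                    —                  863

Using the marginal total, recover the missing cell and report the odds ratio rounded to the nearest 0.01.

1.76

The missing cell is in the unexposed row: 863 − 421 = 442.
So a = 2173, b = 1299, c = 421, d = 442.
OR = (a·d)/(b·c) = (2173 × 442) / (1299 × 421) = 960466 / 546879 = 1.75627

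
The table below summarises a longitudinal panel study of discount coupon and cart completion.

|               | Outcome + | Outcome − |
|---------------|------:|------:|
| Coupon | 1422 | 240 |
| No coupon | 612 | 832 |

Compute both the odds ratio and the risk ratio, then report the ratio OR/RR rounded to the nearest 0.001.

3.990

Cells: a = 1422, b = 240, c = 612, d = 832.
OR = (1422·832)/(240·612) = 1183104/146880 = 8.05490
Risk in exposed = 1422/1662 = 0.85560; risk in unexposed = 612/1444 = 0.42382; RR = 2.01876
OR/RR = 8.05490 / 2.01876 = 3.99003
The outcome is not rare, so the OR lies further from 1 than the RR.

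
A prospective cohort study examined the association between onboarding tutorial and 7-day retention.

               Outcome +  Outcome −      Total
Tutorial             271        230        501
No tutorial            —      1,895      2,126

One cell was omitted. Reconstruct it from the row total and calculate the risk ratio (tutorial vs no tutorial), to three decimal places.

The missing cell is in the unexposed row: 2126 − 1895 = 231.
So a = 271, b = 230, c = 231, d = 1895.
RR = [a/(a+b)] / [c/(c+d)] = (271/501) / (231/2126) = 0.54092/0.10865 = 4.97832

4.978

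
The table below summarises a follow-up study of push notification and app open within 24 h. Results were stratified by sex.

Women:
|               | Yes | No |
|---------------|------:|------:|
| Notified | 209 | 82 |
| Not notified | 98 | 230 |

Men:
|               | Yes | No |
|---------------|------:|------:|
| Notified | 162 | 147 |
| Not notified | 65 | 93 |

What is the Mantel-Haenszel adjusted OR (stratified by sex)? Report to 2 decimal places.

3.29

OR_MH = Σ(aᵢdᵢ/nᵢ) / Σ(bᵢcᵢ/nᵢ), where nᵢ is the stratum total.
Stratum 1 (Women): n = 619; a·d/n = 209·230/619 = 77.6575; b·c/n = 82·98/619 = 12.9822
Stratum 2 (Men): n = 467; a·d/n = 162·93/467 = 32.2612; b·c/n = 147·65/467 = 20.4604
OR_MH = (77.6575 + 32.2612) / (12.9822 + 20.4604) = 109.9188 / 33.4426 = 3.28679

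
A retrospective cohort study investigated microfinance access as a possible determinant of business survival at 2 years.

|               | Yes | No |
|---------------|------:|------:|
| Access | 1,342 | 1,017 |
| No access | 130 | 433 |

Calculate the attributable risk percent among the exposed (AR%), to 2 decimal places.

Cells: a = 1342, b = 1017, c = 130, d = 433.
Risk in exposed = 1342/2359 = 0.56889; risk in unexposed = 130/563 = 0.23091.
RR = 0.56889/0.23091 = 2.46371
AR% = (RR − 1)/RR × 100 = (2.46371 − 1)/2.46371 × 100 = 59.4108%

59.41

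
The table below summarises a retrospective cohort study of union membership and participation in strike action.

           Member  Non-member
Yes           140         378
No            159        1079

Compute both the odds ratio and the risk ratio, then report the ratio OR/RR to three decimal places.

Reading the table with exposure as columns: a = 140 (Member, case), b = 159 (Member, non-case), c = 378 (Non-member, case), d = 1079.
OR = (140·1079)/(159·378) = 151060/60102 = 2.51339
Risk in exposed = 140/299 = 0.46823; risk in unexposed = 378/1457 = 0.25944; RR = 1.80478
OR/RR = 2.51339 / 1.80478 = 1.39263
The outcome is not rare, so the OR lies further from 1 than the RR.

1.393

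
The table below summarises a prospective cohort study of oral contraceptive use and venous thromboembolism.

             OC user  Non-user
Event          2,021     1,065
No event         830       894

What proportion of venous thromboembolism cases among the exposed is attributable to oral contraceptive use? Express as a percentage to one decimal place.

Reading the table with exposure as columns: a = 2021 (OC user, case), b = 830 (OC user, non-case), c = 1065 (Non-user, case), d = 894.
Risk in exposed = 2021/2851 = 0.70887; risk in unexposed = 1065/1959 = 0.54364.
RR = 0.70887/0.54364 = 1.30393
AR% = (RR − 1)/RR × 100 = (1.30393 − 1)/1.30393 × 100 = 23.3087%

23.3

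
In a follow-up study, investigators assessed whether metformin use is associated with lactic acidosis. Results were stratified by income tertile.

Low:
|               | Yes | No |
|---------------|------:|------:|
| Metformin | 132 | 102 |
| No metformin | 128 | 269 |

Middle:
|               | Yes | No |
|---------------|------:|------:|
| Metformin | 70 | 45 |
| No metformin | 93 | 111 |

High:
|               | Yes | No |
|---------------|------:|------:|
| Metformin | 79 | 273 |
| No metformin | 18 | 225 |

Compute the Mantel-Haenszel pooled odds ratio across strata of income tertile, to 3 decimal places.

2.627

OR_MH = Σ(aᵢdᵢ/nᵢ) / Σ(bᵢcᵢ/nᵢ), where nᵢ is the stratum total.
Stratum 1 (Low): n = 631; a·d/n = 132·269/631 = 56.2726; b·c/n = 102·128/631 = 20.6910
Stratum 2 (Middle): n = 319; a·d/n = 70·111/319 = 24.3574; b·c/n = 45·93/319 = 13.1191
Stratum 3 (High): n = 595; a·d/n = 79·225/595 = 29.8739; b·c/n = 273·18/595 = 8.2588
OR_MH = (56.2726 + 24.3574 + 29.8739) / (20.6910 + 13.1191 + 8.2588) = 110.5039 / 42.0689 = 2.62674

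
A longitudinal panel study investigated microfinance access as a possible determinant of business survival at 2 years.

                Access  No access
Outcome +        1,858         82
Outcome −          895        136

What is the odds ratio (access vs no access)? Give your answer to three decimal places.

Reading the table with exposure as columns: a = 1858 (Access, case), b = 895 (Access, non-case), c = 82 (No access, case), d = 136.
OR = (a·d)/(b·c) = (1858 × 136) / (895 × 82) = 252688 / 73390 = 3.44308
The odds of business survival at 2 years are about 3.44 times as high in the access group.

3.443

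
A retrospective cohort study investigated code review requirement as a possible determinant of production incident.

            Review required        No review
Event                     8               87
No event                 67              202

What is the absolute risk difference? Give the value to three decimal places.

Reading the table with exposure as columns: a = 8 (Review required, case), b = 67 (Review required, non-case), c = 87 (No review, case), d = 202.
Risk in exposed = 8/75 = 0.106667; risk in unexposed = 87/289 = 0.301038.
Risk difference = 0.106667 − 0.301038 = -0.194371

-0.194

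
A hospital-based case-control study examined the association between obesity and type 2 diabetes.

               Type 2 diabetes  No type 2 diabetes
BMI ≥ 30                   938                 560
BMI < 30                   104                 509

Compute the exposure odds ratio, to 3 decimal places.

8.198

Cells: a = 938, b = 560, c = 104, d = 509.
OR = (a·d)/(b·c) = (938 × 509) / (560 × 104) = 477442 / 58240 = 8.19784
The odds of type 2 diabetes are about 8.20 times as high in the bmi ≥ 30 group.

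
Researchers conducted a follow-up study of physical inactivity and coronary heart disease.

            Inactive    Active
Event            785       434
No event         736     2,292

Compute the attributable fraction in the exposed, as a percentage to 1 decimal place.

Reading the table with exposure as columns: a = 785 (Inactive, case), b = 736 (Inactive, non-case), c = 434 (Active, case), d = 2292.
Risk in exposed = 785/1521 = 0.51611; risk in unexposed = 434/2726 = 0.15921.
RR = 0.51611/0.15921 = 3.24173
AR% = (RR − 1)/RR × 100 = (3.24173 − 1)/3.24173 × 100 = 69.1523%

69.2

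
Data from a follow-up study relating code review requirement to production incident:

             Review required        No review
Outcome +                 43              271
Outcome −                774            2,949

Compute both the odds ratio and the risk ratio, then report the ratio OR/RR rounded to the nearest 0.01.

0.97

Reading the table with exposure as columns: a = 43 (Review required, case), b = 774 (Review required, non-case), c = 271 (No review, case), d = 2949.
OR = (43·2949)/(774·271) = 126807/209754 = 0.60455
Risk in exposed = 43/817 = 0.05263; risk in unexposed = 271/3220 = 0.08416; RR = 0.62536
OR/RR = 0.60455 / 0.62536 = 0.96672
The outcome is rare in both groups, so OR ≈ RR (ratio near 1).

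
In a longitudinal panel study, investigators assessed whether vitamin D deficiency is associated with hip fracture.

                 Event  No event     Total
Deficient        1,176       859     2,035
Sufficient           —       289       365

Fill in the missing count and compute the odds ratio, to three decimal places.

5.206

The missing cell is in the unexposed row: 365 − 289 = 76.
So a = 1176, b = 859, c = 76, d = 289.
OR = (a·d)/(b·c) = (1176 × 289) / (859 × 76) = 339864 / 65284 = 5.20593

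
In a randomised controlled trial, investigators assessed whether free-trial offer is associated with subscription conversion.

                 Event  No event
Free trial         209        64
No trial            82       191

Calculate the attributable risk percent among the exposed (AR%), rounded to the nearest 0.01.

60.77

Cells: a = 209, b = 64, c = 82, d = 191.
Risk in exposed = 209/273 = 0.76557; risk in unexposed = 82/273 = 0.30037.
RR = 0.76557/0.30037 = 2.54878
AR% = (RR − 1)/RR × 100 = (2.54878 − 1)/2.54878 × 100 = 60.7656%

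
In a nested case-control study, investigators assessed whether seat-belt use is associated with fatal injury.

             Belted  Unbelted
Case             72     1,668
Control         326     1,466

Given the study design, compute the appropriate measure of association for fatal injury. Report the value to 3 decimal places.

0.194

Reading the table with exposure as columns: a = 72 (Belted, case), b = 326 (Belted, non-case), c = 1668 (Unbelted, case), d = 1466.
This is a nested case-control study: participants were sampled on outcome status, so risks in the source population cannot be estimated directly — relative risk is not valid here. The odds ratio is the appropriate measure.
OR = (a·d)/(b·c) = (72 × 1466) / (326 × 1668) = 105552 / 543768 = 0.19411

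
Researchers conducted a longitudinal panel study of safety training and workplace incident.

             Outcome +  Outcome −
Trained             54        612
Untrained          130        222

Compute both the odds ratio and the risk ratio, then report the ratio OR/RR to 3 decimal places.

0.686

Cells: a = 54, b = 612, c = 130, d = 222.
OR = (54·222)/(612·130) = 11988/79560 = 0.15068
Risk in exposed = 54/666 = 0.08108; risk in unexposed = 130/352 = 0.36932; RR = 0.21954
OR/RR = 0.15068 / 0.21954 = 0.68633
The outcome is not rare, so the OR lies further from 1 than the RR.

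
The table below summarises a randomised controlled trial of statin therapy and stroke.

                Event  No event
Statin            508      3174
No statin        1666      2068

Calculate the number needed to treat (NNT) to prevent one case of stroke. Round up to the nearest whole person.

Risk in treated group = 508/3682 = 0.13797; risk in control = 1666/3734 = 0.44617.
Absolute risk reduction = 0.44617 − 0.13797 = 0.30820
NNT = 1 / ARR = 1 / 0.30820 = 3.245 → round up → 4

4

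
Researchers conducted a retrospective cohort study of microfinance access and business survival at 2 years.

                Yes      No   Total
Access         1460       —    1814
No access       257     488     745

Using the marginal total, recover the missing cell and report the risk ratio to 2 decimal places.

The missing cell is in the exposed row: 1814 − 1460 = 354.
So a = 1460, b = 354, c = 257, d = 488.
RR = [a/(a+b)] / [c/(c+d)] = (1460/1814) / (257/745) = 0.80485/0.34497 = 2.33313

2.33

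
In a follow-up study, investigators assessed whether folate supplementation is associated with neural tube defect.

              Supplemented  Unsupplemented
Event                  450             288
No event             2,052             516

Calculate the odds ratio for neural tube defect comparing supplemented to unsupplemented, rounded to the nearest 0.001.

0.393

Reading the table with exposure as columns: a = 450 (Supplemented, case), b = 2052 (Supplemented, non-case), c = 288 (Unsupplemented, case), d = 516.
OR = (a·d)/(b·c) = (450 × 516) / (2052 × 288) = 232200 / 590976 = 0.39291
Exposure is associated with lower odds of neural tube defect (OR = 0.39 < 1).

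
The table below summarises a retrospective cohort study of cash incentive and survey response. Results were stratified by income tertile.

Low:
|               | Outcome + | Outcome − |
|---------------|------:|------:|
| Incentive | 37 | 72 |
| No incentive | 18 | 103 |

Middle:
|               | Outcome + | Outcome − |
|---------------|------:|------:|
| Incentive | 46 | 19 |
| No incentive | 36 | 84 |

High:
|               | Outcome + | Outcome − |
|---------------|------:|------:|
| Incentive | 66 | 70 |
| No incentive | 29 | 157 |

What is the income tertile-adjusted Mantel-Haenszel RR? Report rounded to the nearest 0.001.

2.615

RR_MH = Σ(aᵢ·n₀ᵢ/nᵢ) / Σ(cᵢ·n₁ᵢ/nᵢ), with n₁ᵢ = aᵢ+bᵢ (exposed), n₀ᵢ = cᵢ+dᵢ (unexposed), nᵢ = n₁ᵢ+n₀ᵢ.
Stratum 1 (Low): n₁ = 109, n₀ = 121, n = 230; a·n₀/n = 37·121/230 = 19.4652; c·n₁/n = 18·109/230 = 8.5304
Stratum 2 (Middle): n₁ = 65, n₀ = 120, n = 185; a·n₀/n = 46·120/185 = 29.8378; c·n₁/n = 36·65/185 = 12.6486
Stratum 3 (High): n₁ = 136, n₀ = 186, n = 322; a·n₀/n = 66·186/322 = 38.1242; c·n₁/n = 29·136/322 = 12.2484
RR_MH = (19.4652 + 29.8378 + 38.1242) / (8.5304 + 12.6486 + 12.2484) = 87.4273 / 33.4275 = 2.61543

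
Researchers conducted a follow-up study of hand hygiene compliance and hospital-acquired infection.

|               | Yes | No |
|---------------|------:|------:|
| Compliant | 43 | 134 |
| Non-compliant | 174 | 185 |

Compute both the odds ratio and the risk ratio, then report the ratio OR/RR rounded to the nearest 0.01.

0.68

Cells: a = 43, b = 134, c = 174, d = 185.
OR = (43·185)/(134·174) = 7955/23316 = 0.34118
Risk in exposed = 43/177 = 0.24294; risk in unexposed = 174/359 = 0.48468; RR = 0.50123
OR/RR = 0.34118 / 0.50123 = 0.68068
The outcome is not rare, so the OR lies further from 1 than the RR.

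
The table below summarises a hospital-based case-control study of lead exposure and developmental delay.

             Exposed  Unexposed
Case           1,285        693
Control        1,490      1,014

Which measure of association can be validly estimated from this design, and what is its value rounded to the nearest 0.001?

1.262

Reading the table with exposure as columns: a = 1285 (Exposed, case), b = 1490 (Exposed, non-case), c = 693 (Unexposed, case), d = 1014.
This is a hospital-based case-control study: participants were sampled on outcome status, so risks in the source population cannot be estimated directly — relative risk is not valid here. The odds ratio is the appropriate measure.
OR = (a·d)/(b·c) = (1285 × 1014) / (1490 × 693) = 1302990 / 1032570 = 1.26189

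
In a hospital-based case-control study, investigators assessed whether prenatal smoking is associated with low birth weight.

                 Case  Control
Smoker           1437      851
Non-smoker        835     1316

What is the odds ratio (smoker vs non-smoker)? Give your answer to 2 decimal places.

2.66

Cells: a = 1437, b = 851, c = 835, d = 1316.
OR = (a·d)/(b·c) = (1437 × 1316) / (851 × 835) = 1891092 / 710585 = 2.66132
The odds of low birth weight are about 2.66 times as high in the smoker group.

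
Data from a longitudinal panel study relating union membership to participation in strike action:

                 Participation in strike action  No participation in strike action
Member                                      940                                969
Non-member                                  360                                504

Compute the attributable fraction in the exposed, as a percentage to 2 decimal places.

15.38

Cells: a = 940, b = 969, c = 360, d = 504.
Risk in exposed = 940/1909 = 0.49240; risk in unexposed = 360/864 = 0.41667.
RR = 0.49240/0.41667 = 1.18177
AR% = (RR − 1)/RR × 100 = (1.18177 − 1)/1.18177 × 100 = 15.3812%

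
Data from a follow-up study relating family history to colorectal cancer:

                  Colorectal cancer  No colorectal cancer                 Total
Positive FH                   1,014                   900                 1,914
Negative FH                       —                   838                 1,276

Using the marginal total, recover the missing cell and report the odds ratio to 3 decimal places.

The missing cell is in the unexposed row: 1276 − 838 = 438.
So a = 1014, b = 900, c = 438, d = 838.
OR = (a·d)/(b·c) = (1014 × 838) / (900 × 438) = 849732 / 394200 = 2.15559

2.156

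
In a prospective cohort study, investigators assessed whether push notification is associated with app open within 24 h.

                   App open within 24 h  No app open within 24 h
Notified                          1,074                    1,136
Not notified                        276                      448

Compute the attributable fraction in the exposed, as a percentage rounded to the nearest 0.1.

Cells: a = 1074, b = 1136, c = 276, d = 448.
Risk in exposed = 1074/2210 = 0.48597; risk in unexposed = 276/724 = 0.38122.
RR = 0.48597/0.38122 = 1.27480
AR% = (RR − 1)/RR × 100 = (1.27480 − 1)/1.27480 × 100 = 21.5562%

21.6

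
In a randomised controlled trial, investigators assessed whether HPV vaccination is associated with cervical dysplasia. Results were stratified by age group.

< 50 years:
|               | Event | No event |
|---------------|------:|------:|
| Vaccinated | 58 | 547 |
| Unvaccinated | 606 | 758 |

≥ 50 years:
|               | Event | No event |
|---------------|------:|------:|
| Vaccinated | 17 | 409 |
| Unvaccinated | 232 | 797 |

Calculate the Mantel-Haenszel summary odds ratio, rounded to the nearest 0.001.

0.135

OR_MH = Σ(aᵢdᵢ/nᵢ) / Σ(bᵢcᵢ/nᵢ), where nᵢ is the stratum total.
Stratum 1 (< 50 years): n = 1969; a·d/n = 58·758/1969 = 22.3281; b·c/n = 547·606/1969 = 168.3504
Stratum 2 (≥ 50 years): n = 1455; a·d/n = 17·797/1455 = 9.3120; b·c/n = 409·232/1455 = 65.2151
OR_MH = (22.3281 + 9.3120) / (168.3504 + 65.2151) = 31.6401 / 233.5656 = 0.13547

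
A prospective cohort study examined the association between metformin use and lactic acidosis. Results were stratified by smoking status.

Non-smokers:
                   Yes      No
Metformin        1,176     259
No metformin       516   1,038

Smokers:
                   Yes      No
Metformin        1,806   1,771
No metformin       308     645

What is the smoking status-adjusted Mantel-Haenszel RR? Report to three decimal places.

RR_MH = Σ(aᵢ·n₀ᵢ/nᵢ) / Σ(cᵢ·n₁ᵢ/nᵢ), with n₁ᵢ = aᵢ+bᵢ (exposed), n₀ᵢ = cᵢ+dᵢ (unexposed), nᵢ = n₁ᵢ+n₀ᵢ.
Stratum 1 (Non-smokers): n₁ = 1435, n₀ = 1554, n = 2989; a·n₀/n = 1176·1554/2989 = 611.4098; c·n₁/n = 516·1435/2989 = 247.7283
Stratum 2 (Smokers): n₁ = 3577, n₀ = 953, n = 4530; a·n₀/n = 1806·953/4530 = 379.9377; c·n₁/n = 308·3577/4530 = 243.2044
RR_MH = (611.4098 + 379.9377) / (247.7283 + 243.2044) = 991.3476 / 490.9328 = 2.01931

2.019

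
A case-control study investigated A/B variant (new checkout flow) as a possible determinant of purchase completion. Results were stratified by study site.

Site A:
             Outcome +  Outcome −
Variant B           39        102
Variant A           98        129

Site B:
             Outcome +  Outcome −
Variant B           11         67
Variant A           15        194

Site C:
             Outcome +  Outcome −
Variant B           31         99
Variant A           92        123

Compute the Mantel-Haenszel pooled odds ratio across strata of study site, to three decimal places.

OR_MH = Σ(aᵢdᵢ/nᵢ) / Σ(bᵢcᵢ/nᵢ), where nᵢ is the stratum total.
Stratum 1 (Site A): n = 368; a·d/n = 39·129/368 = 13.6712; b·c/n = 102·98/368 = 27.1630
Stratum 2 (Site B): n = 287; a·d/n = 11·194/287 = 7.4355; b·c/n = 67·15/287 = 3.5017
Stratum 3 (Site C): n = 345; a·d/n = 31·123/345 = 11.0522; b·c/n = 99·92/345 = 26.4000
OR_MH = (13.6712 + 7.4355 + 11.0522) / (27.1630 + 3.5017 + 26.4000) = 32.1589 / 57.0648 = 0.56355

0.564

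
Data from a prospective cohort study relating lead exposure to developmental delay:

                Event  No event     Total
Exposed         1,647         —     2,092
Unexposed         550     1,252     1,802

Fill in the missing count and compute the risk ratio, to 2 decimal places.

2.58

The missing cell is in the exposed row: 2092 − 1647 = 445.
So a = 1647, b = 445, c = 550, d = 1252.
RR = [a/(a+b)] / [c/(c+d)] = (1647/2092) / (550/1802) = 0.78728/0.30522 = 2.57943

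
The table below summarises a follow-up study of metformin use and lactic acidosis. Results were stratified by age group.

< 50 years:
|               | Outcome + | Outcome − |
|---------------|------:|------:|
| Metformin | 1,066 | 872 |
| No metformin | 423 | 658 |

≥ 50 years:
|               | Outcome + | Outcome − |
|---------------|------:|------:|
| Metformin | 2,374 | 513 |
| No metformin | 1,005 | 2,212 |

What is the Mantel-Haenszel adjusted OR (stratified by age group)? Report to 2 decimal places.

OR_MH = Σ(aᵢdᵢ/nᵢ) / Σ(bᵢcᵢ/nᵢ), where nᵢ is the stratum total.
Stratum 1 (< 50 years): n = 3019; a·d/n = 1066·658/3019 = 232.3379; b·c/n = 872·423/3019 = 122.1782
Stratum 2 (≥ 50 years): n = 6104; a·d/n = 2374·2212/6104 = 860.3028; b·c/n = 513·1005/6104 = 84.4635
OR_MH = (232.3379 + 860.3028) / (122.1782 + 84.4635) = 1092.6406 / 206.6417 = 5.28761

5.29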